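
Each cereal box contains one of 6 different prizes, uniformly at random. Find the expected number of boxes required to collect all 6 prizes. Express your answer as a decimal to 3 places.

After i distinct types are collected, each trial gives a new one with probability (6−i)/6, so the expected wait for the next new type is 6/(6−i).
E = 6/6 + 6/5 + 6/4 + 6/3 + 6/2 + 6/1 = 147/10 ≈ 14.700.

14.700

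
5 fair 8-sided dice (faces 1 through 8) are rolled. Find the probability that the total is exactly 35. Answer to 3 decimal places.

0.004

There are 8^5 = 32768 equally likely outcomes.
The number of ordered 5-tuples from {1,…,8} summing to 35 is 126.
P(sum = 35) = 126/32768 = 63/16384 ≈ 0.004.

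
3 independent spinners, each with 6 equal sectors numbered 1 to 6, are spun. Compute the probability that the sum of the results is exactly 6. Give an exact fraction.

There are 6^3 = 216 equally likely outcomes.
The number of ordered 3-tuples from {1,…,6} summing to 6 is 10.
P(sum = 6) = 10/216 = 5/108.

5/108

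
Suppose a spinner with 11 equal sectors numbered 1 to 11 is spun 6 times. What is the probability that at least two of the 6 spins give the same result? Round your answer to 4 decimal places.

P(all 6 different) = 11/11 · 10/11 · ··· · 6/11 ≈ 0.1878.
P(at least two equal) = 1 − 0.1878 = 0.8122.

0.8122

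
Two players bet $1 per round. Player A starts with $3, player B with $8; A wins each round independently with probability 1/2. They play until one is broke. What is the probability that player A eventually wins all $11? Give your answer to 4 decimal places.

0.2727

With a fair step, P(i) = ½P(i−1) + ½P(i+1) with P(0)=0, P(11)=1 has the linear solution P(i) = i/11.
P(3) = 3/11 ≈ 0.2727.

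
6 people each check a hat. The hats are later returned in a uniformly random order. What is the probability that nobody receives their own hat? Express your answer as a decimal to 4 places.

This is the derangement probability: permutations of 6 with no fixed point.
D(6) = 6! · (1 − 1/1! + 1/2! − ··· + (−1)^6/6!) = 265.
P = 265/720 = 53/144 ≈ 0.3681.

0.3681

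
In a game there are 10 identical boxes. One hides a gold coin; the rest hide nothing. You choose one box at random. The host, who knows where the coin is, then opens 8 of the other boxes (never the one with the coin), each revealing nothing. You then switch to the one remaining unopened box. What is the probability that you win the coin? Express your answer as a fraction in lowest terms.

9/10

Your original box holds the coin with probability 1/10, so the other 9 collectively hold it with probability 9/10.
The host can always find 8 empty boxes to open, so the reveals don't change that 9/10; it is now spread over the 1 remaining unopened box.
P(win by switching) = (9/10) · (1/1) = 9/10.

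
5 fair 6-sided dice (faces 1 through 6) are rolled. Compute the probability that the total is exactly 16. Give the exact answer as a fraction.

245/2592

There are 6^5 = 7776 equally likely outcomes.
The number of ordered 5-tuples from {1,…,6} summing to 16 is 735.
P(sum = 16) = 735/7776 = 245/2592.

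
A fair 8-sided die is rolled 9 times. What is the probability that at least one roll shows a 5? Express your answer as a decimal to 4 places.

0.6993

P(no roll shows a 5) = (7/8)^9 ≈ 0.3007.
P(at least one) = 1 − 0.3007 = 0.6993.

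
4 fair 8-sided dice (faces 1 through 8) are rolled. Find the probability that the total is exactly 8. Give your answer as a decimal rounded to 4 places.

0.0085

There are 8^4 = 4096 equally likely outcomes.
The number of ordered 4-tuples from {1,…,8} summing to 8 is 35.
P(sum = 8) = 35/4096 ≈ 0.0085.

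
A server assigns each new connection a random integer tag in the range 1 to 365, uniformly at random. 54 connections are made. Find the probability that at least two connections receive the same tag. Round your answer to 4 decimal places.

It's easier to compute the probability that all 54 are distinct.
P(all distinct) = 365/365 · 364/365 · ··· · 312/365 ≈ 0.0161.
So the probability of at least one match is 1 − 0.0161 = 0.9839.

0.9839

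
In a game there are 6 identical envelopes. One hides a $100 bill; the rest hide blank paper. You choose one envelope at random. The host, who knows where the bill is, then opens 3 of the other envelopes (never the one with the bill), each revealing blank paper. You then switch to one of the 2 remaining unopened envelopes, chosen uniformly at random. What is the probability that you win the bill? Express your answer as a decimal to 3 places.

Your original envelope holds the bill with probability 1/6, so the other 5 collectively hold it with probability 5/6.
The host can always find 3 empty envelopes to open, so the reveals don't change that 5/6; it is now spread over the 2 remaining unopened envelopes.
P(win by switching) = (5/6) · (1/2) = 5/12 ≈ 0.417.

0.417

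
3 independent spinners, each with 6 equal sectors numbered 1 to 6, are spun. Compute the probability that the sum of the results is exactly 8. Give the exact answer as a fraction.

7/72

There are 6^3 = 216 equally likely outcomes.
The number of ordered 3-tuples from {1,…,6} summing to 8 is 21.
P(sum = 8) = 21/216 = 7/72.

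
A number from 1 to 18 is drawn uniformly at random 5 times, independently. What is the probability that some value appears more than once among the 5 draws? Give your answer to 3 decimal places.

P(all 5 different) = 18/18 · 17/18 · ··· · 14/18 ≈ 0.544.
P(at least two equal) = 1 − 0.544 = 0.456.

0.456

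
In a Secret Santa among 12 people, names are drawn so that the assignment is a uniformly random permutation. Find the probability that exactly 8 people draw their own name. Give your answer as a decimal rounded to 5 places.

0.00001

Choose which 8 of the 12 are fixed: C(12,8) = 495 ways.
The remaining 4 must have no fixed point: D(4) = 9.
P = 495·9/479001600 = 1/107520 ≈ 0.00001.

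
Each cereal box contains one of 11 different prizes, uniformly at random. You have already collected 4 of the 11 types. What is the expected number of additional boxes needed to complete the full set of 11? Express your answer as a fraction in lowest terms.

3993/140

Starting from 4 distinct types, each trial gives a new one with probability (11−i)/11 when i types are held, so the wait for the next new type is 11/(11−i).
E = 11/7 + 11/6 + 11/5 + 11/4 + 11/3 + 11/2 + 11/1 = 3993/140.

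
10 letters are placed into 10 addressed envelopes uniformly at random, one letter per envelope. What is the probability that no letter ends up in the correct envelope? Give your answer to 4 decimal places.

0.3679

This is the derangement probability: permutations of 10 with no fixed point.
D(10) = 10! · (1 − 1/1! + 1/2! − ··· + (−1)^10/10!) = 1334961.
P = 1334961/3628800 = 16481/44800 ≈ 0.3679.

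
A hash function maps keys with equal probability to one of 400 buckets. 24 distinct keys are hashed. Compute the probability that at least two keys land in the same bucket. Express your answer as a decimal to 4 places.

0.5054

It's easier to compute the probability that all 24 are distinct.
P(all distinct) = 400/400 · 399/400 · ··· · 377/400 ≈ 0.4946.
So the probability of at least one match is 1 − 0.4946 = 0.5054.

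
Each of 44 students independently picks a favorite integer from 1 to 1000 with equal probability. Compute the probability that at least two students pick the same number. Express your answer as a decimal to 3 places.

It's easier to compute the probability that all 44 are distinct.
P(all distinct) = 1000/1000 · 999/1000 · ··· · 957/1000 ≈ 0.383.
So the probability of at least one match is 1 − 0.383 = 0.617.

0.617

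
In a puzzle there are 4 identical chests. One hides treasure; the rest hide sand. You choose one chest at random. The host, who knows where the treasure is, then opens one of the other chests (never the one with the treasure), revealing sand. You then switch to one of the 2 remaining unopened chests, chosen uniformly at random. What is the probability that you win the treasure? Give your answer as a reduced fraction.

Your original chest holds the treasure with probability 1/4, so the other 3 collectively hold it with probability 3/4.
The host can always find an empty chest to open, so this doesn't change that 3/4; it is now spread over the 2 remaining unopened chests.
P(win by switching) = (3/4) · (1/2) = 3/8.

3/8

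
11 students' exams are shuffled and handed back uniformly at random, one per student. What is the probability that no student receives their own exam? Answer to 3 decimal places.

This is the derangement probability: permutations of 11 with no fixed point.
D(11) = 11! · (1 − 1/1! + 1/2! − ··· + (−1)^11/11!) = 14684570.
P = 14684570/39916800 = 1468457/3991680 ≈ 0.368.

0.368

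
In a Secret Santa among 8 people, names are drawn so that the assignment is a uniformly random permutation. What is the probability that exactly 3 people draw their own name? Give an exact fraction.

11/180

Choose which 3 of the 8 are fixed: C(8,3) = 56 ways.
The remaining 5 must have no fixed point: D(5) = 44.
P = 56·44/40320 = 11/180.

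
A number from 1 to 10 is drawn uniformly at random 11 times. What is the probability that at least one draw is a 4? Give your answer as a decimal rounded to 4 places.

0.6862

P(no draw is a 4) = (9/10)^11 ≈ 0.3138.
P(at least one) = 1 − 0.3138 = 0.6862.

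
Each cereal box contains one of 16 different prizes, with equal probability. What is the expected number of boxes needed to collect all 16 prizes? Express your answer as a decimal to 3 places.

54.092

After i distinct types are collected, each trial gives a new one with probability (16−i)/16, so the expected wait for the next new type is 16/(16−i).
E = 16/16 + 16/15 + 16/14 + 16/13 + 16/12 + 16/11 + 16/10 + 16/9 + 16/8 + 16/7 + 16/6 + 16/5 + 16/4 + 16/3 + 16/2 + 16/1 = 2436559/45045 ≈ 54.092.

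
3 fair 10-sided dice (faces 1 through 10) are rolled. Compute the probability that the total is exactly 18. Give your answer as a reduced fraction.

There are 10^3 = 1000 equally likely outcomes.
The number of ordered 3-tuples from {1,…,10} summing to 18 is 73.
P(sum = 18) = 73/1000.

73/1000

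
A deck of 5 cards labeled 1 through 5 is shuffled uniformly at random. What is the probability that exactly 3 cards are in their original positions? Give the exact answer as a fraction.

Choose which 3 of the 5 are fixed: C(5,3) = 10 ways.
The remaining 2 must have no fixed point: D(2) = 1.
P = 10·1/120 = 1/12.

1/12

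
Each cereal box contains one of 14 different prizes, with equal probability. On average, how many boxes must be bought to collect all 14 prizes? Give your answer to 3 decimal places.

45.522

After i distinct types are collected, each trial gives a new one with probability (14−i)/14, so the expected wait for the next new type is 14/(14−i).
E = 14/14 + 14/13 + 14/12 + 14/11 + 14/10 + 14/9 + 14/8 + 14/7 + 14/6 + 14/5 + 14/4 + 14/3 + 14/2 + 14/1 = 1171733/25740 ≈ 45.522.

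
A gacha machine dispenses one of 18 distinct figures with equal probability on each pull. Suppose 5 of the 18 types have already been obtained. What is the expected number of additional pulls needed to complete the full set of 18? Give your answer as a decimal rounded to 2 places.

57.24

Starting from 5 distinct types, each trial gives a new one with probability (18−i)/18 when i types are held, so the wait for the next new type is 18/(18−i).
E = 18/13 + 18/12 + 18/11 + 18/10 + 18/9 + 18/8 + 18/7 + 18/6 + 18/5 + 18/4 + 18/3 + 18/2 + 18/1 = 1145993/20020 ≈ 57.24.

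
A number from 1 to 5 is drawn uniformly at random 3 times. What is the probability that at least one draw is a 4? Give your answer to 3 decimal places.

0.488

P(no draw is a 4) = (4/5)^3 ≈ 0.512.
P(at least one) = 1 − 0.512 = 0.488.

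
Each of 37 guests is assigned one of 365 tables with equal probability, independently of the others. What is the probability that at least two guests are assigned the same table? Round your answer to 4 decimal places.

It's easier to compute the probability that all 37 are distinct.
P(all distinct) = 365/365 · 364/365 · ··· · 329/365 ≈ 0.1513.
So the probability of at least one match is 1 − 0.1513 = 0.8487.

0.8487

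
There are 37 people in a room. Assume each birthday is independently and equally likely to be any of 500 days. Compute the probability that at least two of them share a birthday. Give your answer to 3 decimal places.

It's easier to compute the probability that all 37 are distinct.
P(all distinct) = 500/500 · 499/500 · ··· · 464/500 ≈ 0.255.
So the probability of at least one match is 1 − 0.255 = 0.745.

0.745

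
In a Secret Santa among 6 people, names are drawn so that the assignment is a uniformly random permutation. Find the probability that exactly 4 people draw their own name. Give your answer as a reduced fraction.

1/48

Choose which 4 of the 6 are fixed: C(6,4) = 15 ways.
The remaining 2 must have no fixed point: D(2) = 1.
P = 15·1/720 = 1/48.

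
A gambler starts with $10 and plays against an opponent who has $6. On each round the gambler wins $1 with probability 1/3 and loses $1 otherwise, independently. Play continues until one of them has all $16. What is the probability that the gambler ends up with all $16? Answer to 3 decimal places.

Let r = q/p = (2/3)/(1/3) = 2. The recurrence P(i) = p·P(i+1) + q·P(i−1) with P(0)=0, P(16)=1 gives P(i) = (1 − r^i)/(1 − r^16).
P(10) = (1 − (2)^10) / (1 − (2)^16) = 341/21845 ≈ 0.016.

0.016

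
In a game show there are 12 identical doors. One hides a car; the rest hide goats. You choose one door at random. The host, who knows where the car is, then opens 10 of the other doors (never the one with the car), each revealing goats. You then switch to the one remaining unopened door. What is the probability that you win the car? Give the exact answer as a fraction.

11/12

Your original door holds the car with probability 1/12, so the other 11 collectively hold it with probability 11/12.
The host can always find 10 empty doors to open, so the reveals don't change that 11/12; it is now spread over the 1 remaining unopened door.
P(win by switching) = (11/12) · (1/1) = 11/12.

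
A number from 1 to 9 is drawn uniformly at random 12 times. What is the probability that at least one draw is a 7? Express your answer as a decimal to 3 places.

0.757

P(no draw is a 7) = (8/9)^12 ≈ 0.243.
P(at least one) = 1 − 0.243 = 0.757.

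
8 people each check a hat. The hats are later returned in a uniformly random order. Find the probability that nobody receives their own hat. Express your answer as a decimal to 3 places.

This is the derangement probability: permutations of 8 with no fixed point.
D(8) = 8! · (1 − 1/1! + 1/2! − ··· + (−1)^8/8!) = 14833.
P = 14833/40320 = 2119/5760 ≈ 0.368.

0.368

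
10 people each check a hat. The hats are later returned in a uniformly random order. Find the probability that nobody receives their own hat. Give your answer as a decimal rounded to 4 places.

This is the derangement probability: permutations of 10 with no fixed point.
D(10) = 10! · (1 − 1/1! + 1/2! − ··· + (−1)^10/10!) = 1334961.
P = 1334961/3628800 = 16481/44800 ≈ 0.3679.

0.3679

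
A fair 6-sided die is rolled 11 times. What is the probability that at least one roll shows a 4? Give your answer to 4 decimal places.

0.8654

P(no roll shows a 4) = (5/6)^11 ≈ 0.1346.
P(at least one) = 1 − 0.1346 = 0.8654.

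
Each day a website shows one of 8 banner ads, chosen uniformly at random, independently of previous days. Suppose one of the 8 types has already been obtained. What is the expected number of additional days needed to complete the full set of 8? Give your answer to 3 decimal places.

20.743

Starting from 1 distinct type, each trial gives a new one with probability (8−i)/8 when i types are held, so the wait for the next new type is 8/(8−i).
E = 8/7 + 8/6 + 8/5 + 8/4 + 8/3 + 8/2 + 8/1 = 726/35 ≈ 20.743.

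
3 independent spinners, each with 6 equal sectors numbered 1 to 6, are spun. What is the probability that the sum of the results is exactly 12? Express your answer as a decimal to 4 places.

There are 6^3 = 216 equally likely outcomes.
The number of ordered 3-tuples from {1,…,6} summing to 12 is 25.
P(sum = 12) = 25/216 ≈ 0.1157.

0.1157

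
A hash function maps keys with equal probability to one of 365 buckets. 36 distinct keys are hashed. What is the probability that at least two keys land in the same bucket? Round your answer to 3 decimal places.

0.832

It's easier to compute the probability that all 36 are distinct.
P(all distinct) = 365/365 · 364/365 · ··· · 330/365 ≈ 0.168.
So the probability of at least one match is 1 − 0.168 = 0.832.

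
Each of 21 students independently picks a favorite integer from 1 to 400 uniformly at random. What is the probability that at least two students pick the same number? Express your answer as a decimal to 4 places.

0.4139

It's easier to compute the probability that all 21 are distinct.
P(all distinct) = 400/400 · 399/400 · ··· · 380/400 ≈ 0.5861.
So the probability of at least one match is 1 − 0.5861 = 0.4139.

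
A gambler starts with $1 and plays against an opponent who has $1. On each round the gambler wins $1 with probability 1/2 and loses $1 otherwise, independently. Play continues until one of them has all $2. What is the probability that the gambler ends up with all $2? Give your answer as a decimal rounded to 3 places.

With a fair step, P(i) = ½P(i−1) + ½P(i+1) with P(0)=0, P(2)=1 has the linear solution P(i) = i/2.
P(1) = 1/2 ≈ 0.500.

0.500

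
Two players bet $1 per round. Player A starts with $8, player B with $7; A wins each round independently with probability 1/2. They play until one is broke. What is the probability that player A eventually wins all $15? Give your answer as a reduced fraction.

8/15

With a fair step, P(i) = ½P(i−1) + ½P(i+1) with P(0)=0, P(15)=1 has the linear solution P(i) = i/15.
P(8) = 8/15.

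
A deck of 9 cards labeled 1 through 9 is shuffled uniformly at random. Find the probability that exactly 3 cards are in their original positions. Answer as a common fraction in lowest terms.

53/864

Choose which 3 of the 9 are fixed: C(9,3) = 84 ways.
The remaining 6 must have no fixed point: D(6) = 265.
P = 84·265/362880 = 53/864.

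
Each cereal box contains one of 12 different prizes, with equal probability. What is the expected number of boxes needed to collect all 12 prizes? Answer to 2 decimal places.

37.24

After i distinct types are collected, each trial gives a new one with probability (12−i)/12, so the expected wait for the next new type is 12/(12−i).
E = 12/12 + 12/11 + 12/10 + 12/9 + 12/8 + 12/7 + 12/6 + 12/5 + 12/4 + 12/3 + 12/2 + 12/1 = 86021/2310 ≈ 37.24.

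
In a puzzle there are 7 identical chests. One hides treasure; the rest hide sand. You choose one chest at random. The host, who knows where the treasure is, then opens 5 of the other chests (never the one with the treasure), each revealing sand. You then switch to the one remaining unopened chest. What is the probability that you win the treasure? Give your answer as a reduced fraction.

Your original chest holds the treasure with probability 1/7, so the other 6 collectively hold it with probability 6/7.
The host can always find 5 empty chests to open, so the reveals don't change that 6/7; it is now spread over the 1 remaining unopened chest.
P(win by switching) = (6/7) · (1/1) = 6/7.

6/7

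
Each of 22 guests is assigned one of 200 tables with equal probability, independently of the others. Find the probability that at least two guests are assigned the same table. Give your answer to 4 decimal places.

0.6984

It's easier to compute the probability that all 22 are distinct.
P(all distinct) = 200/200 · 199/200 · ··· · 179/200 ≈ 0.3016.
So the probability of at least one match is 1 − 0.3016 = 0.6984.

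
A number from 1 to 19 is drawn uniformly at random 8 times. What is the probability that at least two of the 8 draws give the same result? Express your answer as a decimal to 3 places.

0.821

P(all 8 different) = 19/19 · 18/19 · ··· · 12/19 ≈ 0.179.
P(at least two equal) = 1 − 0.179 = 0.821.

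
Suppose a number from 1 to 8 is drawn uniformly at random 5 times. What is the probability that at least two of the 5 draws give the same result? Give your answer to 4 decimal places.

0.7949

P(all 5 different) = 8/8 · 7/8 · ··· · 4/8 ≈ 0.2051.
P(at least two equal) = 1 − 0.2051 = 0.7949.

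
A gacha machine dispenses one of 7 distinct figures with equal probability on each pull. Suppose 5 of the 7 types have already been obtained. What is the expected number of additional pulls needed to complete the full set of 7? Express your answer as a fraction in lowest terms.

21/2

Starting from 5 distinct types, each trial gives a new one with probability (7−i)/7 when i types are held, so the wait for the next new type is 7/(7−i).
E = 7/2 + 7/1 = 21/2.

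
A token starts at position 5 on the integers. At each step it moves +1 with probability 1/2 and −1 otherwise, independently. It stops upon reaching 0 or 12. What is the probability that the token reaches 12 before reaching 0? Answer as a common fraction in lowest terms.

5/12

With a fair step, P(i) = ½P(i−1) + ½P(i+1) with P(0)=0, P(12)=1 has the linear solution P(i) = i/12.
P(5) = 5/12.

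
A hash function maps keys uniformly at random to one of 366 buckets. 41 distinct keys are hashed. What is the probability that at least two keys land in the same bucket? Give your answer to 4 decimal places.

It's easier to compute the probability that all 41 are distinct.
P(all distinct) = 366/366 · 365/366 · ··· · 326/366 ≈ 0.0975.
So the probability of at least one match is 1 − 0.0975 = 0.9025.

0.9025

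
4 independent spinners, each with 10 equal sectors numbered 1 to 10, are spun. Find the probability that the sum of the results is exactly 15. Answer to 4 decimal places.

There are 10^4 = 10000 equally likely outcomes.
The number of ordered 4-tuples from {1,…,10} summing to 15 is 348.
P(sum = 15) = 348/10000 = 87/2500 ≈ 0.0348.

0.0348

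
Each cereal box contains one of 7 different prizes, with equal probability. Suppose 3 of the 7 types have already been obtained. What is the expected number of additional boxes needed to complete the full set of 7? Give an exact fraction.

Starting from 3 distinct types, each trial gives a new one with probability (7−i)/7 when i types are held, so the wait for the next new type is 7/(7−i).
E = 7/4 + 7/3 + 7/2 + 7/1 = 175/12.

175/12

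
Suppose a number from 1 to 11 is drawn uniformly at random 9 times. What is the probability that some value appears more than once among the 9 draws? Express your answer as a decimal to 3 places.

P(all 9 different) = 11/11 · 10/11 · ··· · 3/11 ≈ 0.008.
P(at least two equal) = 1 − 0.008 = 0.992.

0.992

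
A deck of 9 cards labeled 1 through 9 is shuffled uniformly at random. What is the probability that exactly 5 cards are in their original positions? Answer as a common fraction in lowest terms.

Choose which 5 of the 9 are fixed: C(9,5) = 126 ways.
The remaining 4 must have no fixed point: D(4) = 9.
P = 126·9/362880 = 1/320.

1/320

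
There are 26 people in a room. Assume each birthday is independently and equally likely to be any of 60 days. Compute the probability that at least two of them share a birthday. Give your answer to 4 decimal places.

It's easier to compute the probability that all 26 are distinct.
P(all distinct) = 60/60 · 59/60 · ··· · 35/60 ≈ 0.0017.
So the probability of at least one match is 1 − 0.0017 = 0.9983.

0.9983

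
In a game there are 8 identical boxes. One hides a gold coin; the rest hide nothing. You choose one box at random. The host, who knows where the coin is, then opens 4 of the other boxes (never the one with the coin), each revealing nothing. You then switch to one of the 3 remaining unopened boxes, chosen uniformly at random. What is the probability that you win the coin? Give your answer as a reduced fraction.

7/24

Your original box holds the coin with probability 1/8, so the other 7 collectively hold it with probability 7/8.
The host can always find 4 empty boxes to open, so the reveals don't change that 7/8; it is now spread over the 3 remaining unopened boxes.
P(win by switching) = (7/8) · (1/3) = 7/24.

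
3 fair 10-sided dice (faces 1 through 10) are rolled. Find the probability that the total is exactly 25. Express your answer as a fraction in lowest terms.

21/1000

There are 10^3 = 1000 equally likely outcomes.
The number of ordered 3-tuples from {1,…,10} summing to 25 is 21.
P(sum = 25) = 21/1000.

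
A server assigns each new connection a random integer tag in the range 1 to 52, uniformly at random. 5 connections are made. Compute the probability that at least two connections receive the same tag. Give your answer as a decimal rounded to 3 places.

It's easier to compute the probability that all 5 are distinct.
P(all distinct) = 52/52 · 51/52 · ··· · 48/52 ≈ 0.820.
So the probability of at least one match is 1 − 0.820 = 0.180.

0.180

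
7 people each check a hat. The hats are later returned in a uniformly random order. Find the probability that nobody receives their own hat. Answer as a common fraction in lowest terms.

This is the derangement probability: permutations of 7 with no fixed point.
D(7) = 7! · (1 − 1/1! + 1/2! − ··· + (−1)^7/7!) = 1854.
P = 1854/5040 = 103/280.

103/280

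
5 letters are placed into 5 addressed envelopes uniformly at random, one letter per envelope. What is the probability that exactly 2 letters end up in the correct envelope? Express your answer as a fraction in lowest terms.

1/6

Choose which 2 of the 5 are fixed: C(5,2) = 10 ways.
The remaining 3 must have no fixed point: D(3) = 2.
P = 10·2/120 = 1/6.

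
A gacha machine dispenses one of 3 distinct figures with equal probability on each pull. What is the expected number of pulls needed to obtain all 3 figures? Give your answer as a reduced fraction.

11/2

After i distinct types are collected, each trial gives a new one with probability (3−i)/3, so the expected wait for the next new type is 3/(3−i).
E = 3/3 + 3/2 + 3/1 = 11/2.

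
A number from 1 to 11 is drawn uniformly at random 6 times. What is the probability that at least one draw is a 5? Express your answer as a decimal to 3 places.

P(no draw is a 5) = (10/11)^6 ≈ 0.564.
P(at least one) = 1 − 0.564 = 0.436.

0.436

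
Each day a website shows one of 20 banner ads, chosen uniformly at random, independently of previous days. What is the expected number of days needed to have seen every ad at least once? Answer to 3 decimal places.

71.955

After i distinct types are collected, each trial gives a new one with probability (20−i)/20, so the expected wait for the next new type is 20/(20−i).
E = 20/20 + 20/19 + 20/18 + 20/17 + 20/16 + 20/15 + 20/14 + 20/13 + 20/12 + 20/11 + 20/10 + 20/9 + 20/8 + 20/7 + 20/6 + 20/5 + 20/4 + 20/3 + 20/2 + 20/1 = 279175675/3879876 ≈ 71.955.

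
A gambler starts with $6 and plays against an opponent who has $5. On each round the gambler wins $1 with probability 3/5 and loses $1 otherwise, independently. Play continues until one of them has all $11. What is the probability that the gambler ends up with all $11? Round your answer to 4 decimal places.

Let r = q/p = (2/5)/(3/5) = 2/3. The recurrence P(i) = p·P(i+1) + q·P(i−1) with P(0)=0, P(11)=1 gives P(i) = (1 − r^i)/(1 − r^11).
P(6) = (1 − (2/3)^6) / (1 − (2/3)^11) = 161595/175099 ≈ 0.9229.

0.9229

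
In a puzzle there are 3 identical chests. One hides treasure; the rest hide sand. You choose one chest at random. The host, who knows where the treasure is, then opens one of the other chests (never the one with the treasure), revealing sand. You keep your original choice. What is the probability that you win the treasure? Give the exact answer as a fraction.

The host can always open an empty chest regardless of your choice, so this gives no information about your original chest.
P(win by staying) = 1/3.

1/3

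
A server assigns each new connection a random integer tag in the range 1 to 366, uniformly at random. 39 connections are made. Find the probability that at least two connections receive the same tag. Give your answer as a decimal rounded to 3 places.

0.877

It's easier to compute the probability that all 39 are distinct.
P(all distinct) = 366/366 · 365/366 · ··· · 328/366 ≈ 0.123.
So the probability of at least one match is 1 − 0.123 = 0.877.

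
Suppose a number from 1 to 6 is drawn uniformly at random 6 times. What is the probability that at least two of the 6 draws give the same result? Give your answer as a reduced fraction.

P(all 6 different) = 6/6 · 5/6 · ··· · 1/6 = 5/324.
P(at least two equal) = 1 − 5/324 = 319/324.

319/324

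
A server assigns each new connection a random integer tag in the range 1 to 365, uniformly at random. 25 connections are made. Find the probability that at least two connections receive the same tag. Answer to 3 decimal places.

It's easier to compute the probability that all 25 are distinct.
P(all distinct) = 365/365 · 364/365 · ··· · 341/365 ≈ 0.431.
So the probability of at least one match is 1 − 0.431 = 0.569.

0.569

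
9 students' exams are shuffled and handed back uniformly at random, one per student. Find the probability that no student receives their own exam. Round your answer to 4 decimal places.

This is the derangement probability: permutations of 9 with no fixed point.
D(9) = 9! · (1 − 1/1! + 1/2! − ··· + (−1)^9/9!) = 133496.
P = 133496/362880 = 16687/45360 ≈ 0.3679.

0.3679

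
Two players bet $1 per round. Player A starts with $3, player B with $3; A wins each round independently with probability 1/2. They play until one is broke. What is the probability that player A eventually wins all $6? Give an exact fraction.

With a fair step, P(i) = ½P(i−1) + ½P(i+1) with P(0)=0, P(6)=1 has the linear solution P(i) = i/6.
P(3) = 3/6 = 1/2.

1/2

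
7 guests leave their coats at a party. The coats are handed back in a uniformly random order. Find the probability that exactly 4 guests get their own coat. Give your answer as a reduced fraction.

1/72

Choose which 4 of the 7 are fixed: C(7,4) = 35 ways.
The remaining 3 must have no fixed point: D(3) = 2.
P = 35·2/5040 = 1/72.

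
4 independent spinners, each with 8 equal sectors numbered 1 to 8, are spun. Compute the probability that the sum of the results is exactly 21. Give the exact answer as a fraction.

There are 8^4 = 4096 equally likely outcomes.
The number of ordered 4-tuples from {1,…,8} summing to 21 is 284.
P(sum = 21) = 284/4096 = 71/1024.

71/1024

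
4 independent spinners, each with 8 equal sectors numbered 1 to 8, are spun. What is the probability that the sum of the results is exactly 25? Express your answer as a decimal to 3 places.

0.029

There are 8^4 = 4096 equally likely outcomes.
The number of ordered 4-tuples from {1,…,8} summing to 25 is 120.
P(sum = 25) = 120/4096 = 15/512 ≈ 0.029.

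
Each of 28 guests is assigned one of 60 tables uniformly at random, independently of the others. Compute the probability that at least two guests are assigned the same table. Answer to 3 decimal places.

0.999

It's easier to compute the probability that all 28 are distinct.
P(all distinct) = 60/60 · 59/60 · ··· · 33/60 ≈ 0.001.
So the probability of at least one match is 1 − 0.001 = 0.999.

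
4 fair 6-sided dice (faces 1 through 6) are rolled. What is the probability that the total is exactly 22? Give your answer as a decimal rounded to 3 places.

There are 6^4 = 1296 equally likely outcomes.
The number of ordered 4-tuples from {1,…,6} summing to 22 is 10.
P(sum = 22) = 10/1296 = 5/648 ≈ 0.008.

0.008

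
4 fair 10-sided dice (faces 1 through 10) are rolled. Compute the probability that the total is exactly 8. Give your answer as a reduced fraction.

There are 10^4 = 10000 equally likely outcomes.
The number of ordered 4-tuples from {1,…,10} summing to 8 is 35.
P(sum = 8) = 35/10000 = 7/2000.

7/2000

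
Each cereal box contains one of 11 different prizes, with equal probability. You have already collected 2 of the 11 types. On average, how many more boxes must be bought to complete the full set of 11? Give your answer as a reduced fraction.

78419/2520

Starting from 2 distinct types, each trial gives a new one with probability (11−i)/11 when i types are held, so the wait for the next new type is 11/(11−i).
E = 11/9 + 11/8 + 11/7 + 11/6 + 11/5 + 11/4 + 11/3 + 11/2 + 11/1 = 78419/2520.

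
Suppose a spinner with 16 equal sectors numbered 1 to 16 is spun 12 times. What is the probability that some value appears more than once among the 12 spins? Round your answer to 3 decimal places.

0.997

P(all 12 different) = 16/16 · 15/16 · ··· · 5/16 ≈ 0.003.
P(at least two equal) = 1 − 0.003 = 0.997.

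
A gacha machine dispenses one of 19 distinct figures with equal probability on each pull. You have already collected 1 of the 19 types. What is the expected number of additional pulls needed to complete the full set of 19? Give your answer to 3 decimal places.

Starting from 1 distinct type, each trial gives a new one with probability (19−i)/19 when i types are held, so the wait for the next new type is 19/(19−i).
E = 19/18 + 19/17 + 19/16 + 19/15 + 19/14 + 19/13 + 19/12 + 19/11 + 19/10 + 19/9 + 19/8 + 19/7 + 19/6 + 19/5 + 19/4 + 19/3 + 19/2 + 19/1 = 271211719/4084080 ≈ 66.407.

66.407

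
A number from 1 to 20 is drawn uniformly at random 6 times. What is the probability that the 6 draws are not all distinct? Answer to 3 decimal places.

P(all 6 different) = 20/20 · 19/20 · ··· · 15/20 ≈ 0.436.
P(at least two equal) = 1 − 0.436 = 0.564.

0.564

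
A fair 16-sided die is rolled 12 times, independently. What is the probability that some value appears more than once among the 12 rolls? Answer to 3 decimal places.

0.997

P(all 12 different) = 16/16 · 15/16 · ··· · 5/16 ≈ 0.003.
P(at least two equal) = 1 − 0.003 = 0.997.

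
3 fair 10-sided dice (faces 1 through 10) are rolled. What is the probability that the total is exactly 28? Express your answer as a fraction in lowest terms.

3/500

There are 10^3 = 1000 equally likely outcomes.
The number of ordered 3-tuples from {1,…,10} summing to 28 is 6.
P(sum = 28) = 6/1000 = 3/500.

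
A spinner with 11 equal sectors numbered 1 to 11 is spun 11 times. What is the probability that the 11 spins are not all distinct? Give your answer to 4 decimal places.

0.9999

P(all 11 different) = 11/11 · 10/11 · ··· · 1/11 ≈ 0.0001.
P(at least two equal) = 1 − 0.0001 = 0.9999.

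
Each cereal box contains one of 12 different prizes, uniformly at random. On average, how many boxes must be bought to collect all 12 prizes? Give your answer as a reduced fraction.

After i distinct types are collected, each trial gives a new one with probability (12−i)/12, so the expected wait for the next new type is 12/(12−i).
E = 12/12 + 12/11 + 12/10 + 12/9 + 12/8 + 12/7 + 12/6 + 12/5 + 12/4 + 12/3 + 12/2 + 12/1 = 86021/2310.

86021/2310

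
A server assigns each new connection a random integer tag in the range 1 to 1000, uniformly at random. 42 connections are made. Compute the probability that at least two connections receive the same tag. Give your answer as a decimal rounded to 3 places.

0.582

It's easier to compute the probability that all 42 are distinct.
P(all distinct) = 1000/1000 · 999/1000 · ··· · 959/1000 ≈ 0.418.
So the probability of at least one match is 1 − 0.418 = 0.582.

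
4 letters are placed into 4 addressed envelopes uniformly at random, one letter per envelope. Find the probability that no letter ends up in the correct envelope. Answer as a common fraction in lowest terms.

This is the derangement probability: permutations of 4 with no fixed point.
D(4) = 4! · (1 − 1/1! + 1/2! − ··· + (−1)^4/4!) = 9.
P = 9/24 = 3/8.

3/8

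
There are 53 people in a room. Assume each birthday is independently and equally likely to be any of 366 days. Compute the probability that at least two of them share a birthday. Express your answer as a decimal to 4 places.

0.9809

It's easier to compute the probability that all 53 are distinct.
P(all distinct) = 366/366 · 365/366 · ··· · 314/366 ≈ 0.0191.
So the probability of at least one match is 1 − 0.0191 = 0.9809.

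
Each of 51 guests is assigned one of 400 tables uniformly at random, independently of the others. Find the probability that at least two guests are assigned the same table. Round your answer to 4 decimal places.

It's easier to compute the probability that all 51 are distinct.
P(all distinct) = 400/400 · 399/400 · ··· · 350/400 ≈ 0.0358.
So the probability of at least one match is 1 − 0.0358 = 0.9642.

0.9642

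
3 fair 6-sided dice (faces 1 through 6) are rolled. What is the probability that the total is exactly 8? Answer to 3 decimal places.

0.097

There are 6^3 = 216 equally likely outcomes.
The number of ordered 3-tuples from {1,…,6} summing to 8 is 21.
P(sum = 8) = 21/216 = 7/72 ≈ 0.097.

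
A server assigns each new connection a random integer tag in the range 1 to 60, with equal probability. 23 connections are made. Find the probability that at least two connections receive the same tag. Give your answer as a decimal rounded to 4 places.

It's easier to compute the probability that all 23 are distinct.
P(all distinct) = 60/60 · 59/60 · ··· · 38/60 ≈ 0.0077.
So the probability of at least one match is 1 − 0.0077 = 0.9923.

0.9923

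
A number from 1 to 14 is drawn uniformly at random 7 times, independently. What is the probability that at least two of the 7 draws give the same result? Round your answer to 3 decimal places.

P(all 7 different) = 14/14 · 13/14 · ··· · 8/14 ≈ 0.164.
P(at least two equal) = 1 − 0.164 = 0.836.

0.836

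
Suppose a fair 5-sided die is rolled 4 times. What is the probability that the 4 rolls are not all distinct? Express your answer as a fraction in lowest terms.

P(all 4 different) = 5/5 · 4/5 · ··· · 2/5 = 24/125.
P(at least two equal) = 1 − 24/125 = 101/125.

101/125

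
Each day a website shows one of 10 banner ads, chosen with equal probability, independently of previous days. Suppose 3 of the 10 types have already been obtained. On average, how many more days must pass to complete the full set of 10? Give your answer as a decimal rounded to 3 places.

25.929

Starting from 3 distinct types, each trial gives a new one with probability (10−i)/10 when i types are held, so the wait for the next new type is 10/(10−i).
E = 10/7 + 10/6 + 10/5 + 10/4 + 10/3 + 10/2 + 10/1 = 363/14 ≈ 25.929.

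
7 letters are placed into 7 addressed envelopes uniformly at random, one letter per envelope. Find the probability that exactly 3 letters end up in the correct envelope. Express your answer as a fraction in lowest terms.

Choose which 3 of the 7 are fixed: C(7,3) = 35 ways.
The remaining 4 must have no fixed point: D(4) = 9.
P = 35·9/5040 = 1/16.

1/16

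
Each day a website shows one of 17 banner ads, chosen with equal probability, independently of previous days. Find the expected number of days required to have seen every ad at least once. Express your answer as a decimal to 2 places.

After i distinct types are collected, each trial gives a new one with probability (17−i)/17, so the expected wait for the next new type is 17/(17−i).
E = 17/17 + 17/16 + 17/15 + 17/14 + 17/13 + 17/12 + 17/11 + 17/10 + 17/9 + 17/8 + 17/7 + 17/6 + 17/5 + 17/4 + 17/3 + 17/2 + 17/1 = 42142223/720720 ≈ 58.47.

58.47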